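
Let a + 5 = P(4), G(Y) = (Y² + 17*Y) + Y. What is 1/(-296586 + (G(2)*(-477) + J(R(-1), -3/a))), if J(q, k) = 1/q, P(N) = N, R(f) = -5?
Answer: -5/1578331 ≈ -3.1679e-6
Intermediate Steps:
G(Y) = Y² + 18*Y
a = -1 (a = -5 + 4 = -1)
1/(-296586 + (G(2)*(-477) + J(R(-1), -3/a))) = 1/(-296586 + ((2*(18 + 2))*(-477) + 1/(-5))) = 1/(-296586 + ((2*20)*(-477) - ⅕)) = 1/(-296586 + (40*(-477) - ⅕)) = 1/(-296586 + (-19080 - ⅕)) = 1/(-296586 - 95401/5) = 1/(-1578331/5) = -5/1578331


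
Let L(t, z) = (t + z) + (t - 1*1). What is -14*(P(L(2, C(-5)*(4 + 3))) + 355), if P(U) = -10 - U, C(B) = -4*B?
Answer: -2828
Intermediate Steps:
L(t, z) = -1 + z + 2*t (L(t, z) = (t + z) + (t - 1) = (t + z) + (-1 + t) = -1 + z + 2*t)
-14*(P(L(2, C(-5)*(4 + 3))) + 355) = -14*((-10 - (-1 + (-4*(-5))*(4 + 3) + 2*2)) + 355) = -14*((-10 - (-1 + 20*7 + 4)) + 355) = -14*((-10 - (-1 + 140 + 4)) + 355) = -14*((-10 - 1*143) + 355) = -14*((-10 - 143) + 355) = -14*(-153 + 355) = -14*202 = -2828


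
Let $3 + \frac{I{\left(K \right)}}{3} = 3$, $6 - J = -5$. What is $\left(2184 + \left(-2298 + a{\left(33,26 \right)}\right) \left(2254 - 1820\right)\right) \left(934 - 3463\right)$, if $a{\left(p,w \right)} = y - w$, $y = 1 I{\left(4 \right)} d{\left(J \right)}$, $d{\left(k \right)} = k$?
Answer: $2545266528$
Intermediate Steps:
$J = 11$ ($J = 6 - -5 = 6 + 5 = 11$)
$I{\left(K \right)} = 0$ ($I{\left(K \right)} = -9 + 3 \cdot 3 = -9 + 9 = 0$)
$y = 0$ ($y = 1 \cdot 0 \cdot 11 = 0 \cdot 11 = 0$)
$a{\left(p,w \right)} = - w$ ($a{\left(p,w \right)} = 0 - w = - w$)
$\left(2184 + \left(-2298 + a{\left(33,26 \right)}\right) \left(2254 - 1820\right)\right) \left(934 - 3463\right) = \left(2184 + \left(-2298 - 26\right) \left(2254 - 1820\right)\right) \left(934 - 3463\right) = \left(2184 + \left(-2298 - 26\right) 434\right) \left(-2529\right) = \left(2184 - 1008616\right) \left(-2529\right) = \left(-1006432\right) \left(-2529\right) = 2545266528$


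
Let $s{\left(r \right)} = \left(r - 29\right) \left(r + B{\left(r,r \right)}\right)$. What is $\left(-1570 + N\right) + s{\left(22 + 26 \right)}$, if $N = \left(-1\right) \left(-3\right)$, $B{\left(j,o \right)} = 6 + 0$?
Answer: $-541$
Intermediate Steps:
$B{\left(j,o \right)} = 6$
$s{\left(r \right)} = \left(-29 + r\right) \left(6 + r\right)$ ($s{\left(r \right)} = \left(r - 29\right) \left(r + 6\right) = \left(-29 + r\right) \left(6 + r\right)$)
$N = 3$
$\left(-1570 + N\right) + s{\left(22 + 26 \right)} = \left(-1570 + 3\right) - \left(174 - \left(22 + 26\right)^{2} + 23 \left(22 + 26\right)\right) = -1567 - \left(1278 - 2304\right) = -1567 - -1026 = -1567 + 1026 = -541$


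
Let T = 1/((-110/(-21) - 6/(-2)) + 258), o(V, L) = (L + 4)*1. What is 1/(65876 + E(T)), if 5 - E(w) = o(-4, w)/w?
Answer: 21/1361116 ≈ 1.5429e-5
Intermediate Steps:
o(V, L) = 4 + L (o(V, L) = (4 + L)*1 = 4 + L)
T = 21/5591 (T = 1/((-110*(-1/21) - 6*(-1/2)) + 258) = 1/((110/21 + 3) + 258) = 1/(173/21 + 258) = 1/(5591/21) = 21/5591 ≈ 0.0037560)
E(w) = 5 - (4 + w)/w
1/(65876 + E(T)) = 1/(65876 + (4 - 4/21/5591)) = 1/(65876 + (4 - 4*5591/21)) = 1/(65876 + (4 - 22364/21)) = 1/(65876 - 22280/21) = 1/(1361116/21) = 21/1361116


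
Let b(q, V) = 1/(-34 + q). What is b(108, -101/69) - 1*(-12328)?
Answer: 912273/74 ≈ 12328.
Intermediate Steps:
b(108, -101/69) - 1*(-12328) = 1/(-34 + 108) - 1*(-12328) = 1/74 + 12328 = 912273/74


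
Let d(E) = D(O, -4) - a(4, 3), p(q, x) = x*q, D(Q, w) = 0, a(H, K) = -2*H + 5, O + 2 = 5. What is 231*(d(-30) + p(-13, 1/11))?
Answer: 420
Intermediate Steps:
O = 3 (O = -2 + 5 = 3)
a(H, K) = 5 - 2*H
p(q, x) = q*x
d(E) = 3 (d(E) = 0 - (5 - 2*4) = 0 - (5 - 8) = 0 - 1*(-3) = 0 + 3 = 3)
231*(d(-30) + p(-13, 1/11)) = 231*(3 - 13/11) = 231*(20/11) = 420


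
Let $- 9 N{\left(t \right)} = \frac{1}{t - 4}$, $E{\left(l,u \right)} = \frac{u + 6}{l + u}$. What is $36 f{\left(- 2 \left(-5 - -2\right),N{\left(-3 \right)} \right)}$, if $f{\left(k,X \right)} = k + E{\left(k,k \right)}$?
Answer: $252$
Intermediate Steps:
$E{\left(l,u \right)} = \frac{6 + u}{l + u}$
$N{\left(t \right)} = - \frac{1}{9 \left(-4 + t\right)}$ ($N{\left(t \right)} = - \frac{1}{9 \left(t - 4\right)} = - \frac{1}{9 \left(-4 + t\right)}$)
$f{\left(k,X \right)} = k + \frac{6 + k}{2 k}$ ($f{\left(k,X \right)} = k + \frac{6 + k}{k + k} = k + \frac{6 + k}{2 k}$)
$36 f{\left(- 2 \left(-5 - -2\right),N{\left(-3 \right)} \right)} = 36 \left(\frac{1}{2} - 2 \left(-5 - -2\right) + \frac{3}{\left(-2\right) \left(-5 - -2\right)}\right) = 36 \left(\frac{1}{2} - 2 \left(-5 + 2\right) + \frac{3}{\left(-2\right) \left(-5 + 2\right)}\right) = 36 \left(\frac{1}{2} - -6 + \frac{3}{\left(-2\right) \left(-3\right)}\right) = 36 \left(\frac{1}{2} + 6 + \frac{3}{6}\right) = 36 \left(\frac{1}{2} + 6 + 3 \cdot \frac{1}{6}\right) = 36 \left(\frac{1}{2} + 6 + \frac{1}{2}\right) = 36 \cdot 7 = 252$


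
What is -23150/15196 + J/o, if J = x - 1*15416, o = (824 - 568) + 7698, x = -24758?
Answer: -198654801/30217246 ≈ -6.5742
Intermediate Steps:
o = 7954 (o = 256 + 7698 = 7954)
J = -40174 (J = -24758 - 1*15416 = -24758 - 15416 = -40174)
-23150/15196 + J/o = -23150/15196 - 40174/7954 = -23150*1/15196 - 40174*1/7954 = -11575/7598 - 20087/3977 = -198654801/30217246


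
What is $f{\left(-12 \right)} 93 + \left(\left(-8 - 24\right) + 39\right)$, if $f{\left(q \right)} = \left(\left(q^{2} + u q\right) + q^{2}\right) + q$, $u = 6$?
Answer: $18979$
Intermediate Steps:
$f{\left(q \right)} = 2 q^{2} + 7 q$ ($f{\left(q \right)} = \left(\left(q^{2} + 6 q\right) + q^{2}\right) + q = \left(2 q^{2} + 6 q\right) + q = 2 q^{2} + 7 q$)
$f{\left(-12 \right)} 93 + \left(\left(-8 - 24\right) + 39\right) = - 12 \left(7 + 2 \left(-12\right)\right) 93 + \left(\left(-8 - 24\right) + 39\right) = - 12 \left(7 - 24\right) 93 + \left(-32 + 39\right) = \left(-12\right) \left(-17\right) 93 + 7 = 204 \cdot 93 + 7 = 18972 + 7 = 18979$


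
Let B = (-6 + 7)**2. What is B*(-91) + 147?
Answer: 56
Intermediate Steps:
B = 1 (B = 1**2 = 1)
B*(-91) + 147 = 1*(-91) + 147 = -91 + 147 = 56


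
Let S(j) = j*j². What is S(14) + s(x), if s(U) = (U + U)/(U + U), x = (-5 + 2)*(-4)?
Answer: 2745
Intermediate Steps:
x = 12 (x = -3*(-4) = 12)
s(U) = 1 (s(U) = (2*U)/((2*U)) = (2*U)*(1/(2*U)) = 1)
S(j) = j³
S(14) + s(x) = 14³ + 1 = 2744 + 1 = 2745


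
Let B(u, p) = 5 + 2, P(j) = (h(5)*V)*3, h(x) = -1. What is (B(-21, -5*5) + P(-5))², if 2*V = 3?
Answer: 25/4 ≈ 6.2500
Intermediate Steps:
V = 3/2 (V = (½)*3 = 3/2 ≈ 1.5000)
P(j) = -9/2 (P(j) = -1*3/2*3 = -3/2*3 = -9/2)
B(u, p) = 7
(B(-21, -5*5) + P(-5))² = (7 - 9/2)² = (5/2)² = 25/4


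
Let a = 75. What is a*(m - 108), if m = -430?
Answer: -40350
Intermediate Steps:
a*(m - 108) = 75*(-430 - 108) = 75*(-538) = -40350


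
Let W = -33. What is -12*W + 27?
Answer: 423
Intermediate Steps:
-12*W + 27 = -12*(-33) + 27 = 396 + 27 = 423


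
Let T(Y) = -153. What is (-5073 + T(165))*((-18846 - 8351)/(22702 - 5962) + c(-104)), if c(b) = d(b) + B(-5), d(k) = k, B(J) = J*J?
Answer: 1175551247/2790 ≈ 4.2134e+5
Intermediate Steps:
B(J) = J**2
c(b) = 25 + b (c(b) = b + (-5)**2 = b + 25 = 25 + b)
(-5073 + T(165))*((-18846 - 8351)/(22702 - 5962) + c(-104)) = (-5073 - 153)*((-18846 - 8351)/(22702 - 5962) + (25 - 104)) = -5226*(-27197/16740 - 79) = -5226*(-1349657/16740) = 1175551247/2790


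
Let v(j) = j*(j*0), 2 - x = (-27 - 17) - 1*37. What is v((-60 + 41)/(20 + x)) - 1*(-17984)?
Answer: 17984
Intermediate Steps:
x = 83 (x = 2 - ((-27 - 17) - 1*37) = 2 - (-44 - 37) = 2 - 1*(-81) = 2 + 81 = 83)
v(j) = 0 (v(j) = j*0 = 0)
v((-60 + 41)/(20 + x)) - 1*(-17984) = 0 - 1*(-17984) = 0 + 17984 = 17984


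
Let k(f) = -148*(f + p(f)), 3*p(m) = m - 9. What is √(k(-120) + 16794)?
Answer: √40918 ≈ 202.28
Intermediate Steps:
p(m) = -3 + m/3 (p(m) = (m - 9)/3 = (-9 + m)/3 = -3 + m/3)
k(f) = 444 - 592*f/3 (k(f) = -148*(f + (-3 + f/3)) = -148*(-3 + 4*f/3) = 444 - 592*f/3)
√(k(-120) + 16794) = √((444 - 592/3*(-120)) + 16794) = √((444 + 23680) + 16794) = √(24124 + 16794) = √40918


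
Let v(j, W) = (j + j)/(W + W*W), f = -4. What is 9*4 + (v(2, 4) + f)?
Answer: 161/5 ≈ 32.200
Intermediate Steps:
v(j, W) = 2*j/(W + W²) (v(j, W) = (2*j)/(W + W²) = 2*j/(W + W²))
9*4 + (v(2, 4) + f) = 9*4 + (2*2/(4*(1 + 4)) - 4) = 36 + (2*2*(¼)/5 - 4) = 36 + (2*2*(¼)*(⅕) - 4) = 36 + (⅕ - 4) = 36 - 19/5 = 161/5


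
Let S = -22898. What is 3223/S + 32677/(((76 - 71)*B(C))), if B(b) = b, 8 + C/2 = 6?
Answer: -374151203/228980 ≈ -1634.0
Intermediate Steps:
C = -4 (C = -16 + 2*6 = -16 + 12 = -4)
3223/S + 32677/(((76 - 71)*B(C))) = 3223/(-22898) + 32677/(((76 - 71)*(-4))) = 3223*(-1/22898) + 32677/((5*(-4))) = -3223/22898 + 32677/(-20) = -3223/22898 + 32677*(-1/20) = -3223/22898 - 32677/20 = -374151203/228980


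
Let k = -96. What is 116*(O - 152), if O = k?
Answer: -28768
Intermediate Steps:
O = -96
116*(O - 152) = 116*(-96 - 152) = 116*(-248) = -28768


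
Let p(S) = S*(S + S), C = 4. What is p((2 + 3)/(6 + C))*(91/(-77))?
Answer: -13/22 ≈ -0.59091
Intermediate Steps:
p(S) = 2*S**2 (p(S) = S*(2*S) = 2*S**2)
p((2 + 3)/(6 + C))*(91/(-77)) = (2*((2 + 3)/(6 + 4))**2)*(91/(-77)) = (2*(5/10)**2)*(91*(-1/77)) = (2*(5*(1/10))**2)*(-13/11) = (2*(1/2)**2)*(-13/11) = (2*(1/4))*(-13/11) = (1/2)*(-13/11) = -13/22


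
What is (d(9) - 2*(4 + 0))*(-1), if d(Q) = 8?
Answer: 0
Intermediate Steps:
(d(9) - 2*(4 + 0))*(-1) = (8 - 2*(4 + 0))*(-1) = (8 - 2*4)*(-1) = (8 - 8)*(-1) = 0*(-1) = 0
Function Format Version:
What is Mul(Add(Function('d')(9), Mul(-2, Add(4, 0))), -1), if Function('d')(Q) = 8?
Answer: 0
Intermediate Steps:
Mul(Add(Function('d')(9), Mul(-2, Add(4, 0))), -1) = Mul(Add(8, Mul(-2, Add(4, 0))), -1) = Mul(Add(8, Mul(-2, 4)), -1) = Mul(Add(8, -8), -1) = Mul(0, -1) = 0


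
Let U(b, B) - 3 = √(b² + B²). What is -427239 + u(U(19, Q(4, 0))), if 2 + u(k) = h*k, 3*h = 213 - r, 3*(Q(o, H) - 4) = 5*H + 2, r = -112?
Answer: -426916 + 325*√3445/9 ≈ -4.2480e+5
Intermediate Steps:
Q(o, H) = 14/3 + 5*H/3 (Q(o, H) = 4 + (5*H + 2)/3 = 4 + (2 + 5*H)/3 = 4 + (⅔ + 5*H/3) = 14/3 + 5*H/3)
h = 325/3 (h = (213 - 1*(-112))/3 = (213 + 112)/3 = (⅓)*325 = 325/3 ≈ 108.33)
U(b, B) = 3 + √(B² + b²) (U(b, B) = 3 + √(b² + B²) = 3 + √(B² + b²))
u(k) = -2 + 325*k/3
-427239 + u(U(19, Q(4, 0))) = -427239 + (-2 + 325*(3 + √((14/3 + (5/3)*0)² + 19²))/3) = -427239 + (-2 + 325*(3 + √((14/3 + 0)² + 361))/3) = -427239 + (-2 + 325*(3 + √((14/3)² + 361))/3) = -427239 + (-2 + 325*(3 + √(196/9 + 361))/3) = -427239 + (-2 + 325*(3 + √(3445/9))/3) = -427239 + (-2 + 325*(3 + √3445/3)/3) = -427239 + (-2 + (325 + 325*√3445/9)) = -427239 + (323 + 325*√3445/9) = -426916 + 325*√3445/9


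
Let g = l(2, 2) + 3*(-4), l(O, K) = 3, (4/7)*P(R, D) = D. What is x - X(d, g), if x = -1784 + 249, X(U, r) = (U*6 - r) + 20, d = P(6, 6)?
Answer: -1627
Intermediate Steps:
P(R, D) = 7*D/4
g = -9 (g = 3 + 3*(-4) = 3 - 12 = -9)
d = 21/2 (d = (7/4)*6 = 21/2 ≈ 10.500)
X(U, r) = 20 - r + 6*U (X(U, r) = (6*U - r) + 20 = (-r + 6*U) + 20 = 20 - r + 6*U)
x = -1535
x - X(d, g) = -1535 - (20 - 1*(-9) + 6*(21/2)) = -1535 - (20 + 9 + 63) = -1535 - 1*92 = -1535 - 92 = -1627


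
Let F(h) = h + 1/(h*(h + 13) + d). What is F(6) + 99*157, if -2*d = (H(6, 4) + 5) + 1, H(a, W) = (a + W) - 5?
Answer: 3374135/217 ≈ 15549.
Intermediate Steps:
H(a, W) = -5 + W + a (H(a, W) = (W + a) - 5 = -5 + W + a)
d = -11/2 (d = -(((-5 + 4 + 6) + 5) + 1)/2 = -((5 + 5) + 1)/2 = -(10 + 1)/2 = -½*11 = -11/2 ≈ -5.5000)
F(h) = h + 1/(-11/2 + h*(13 + h)) (F(h) = h + 1/(h*(h + 13) - 11/2) = h + 1/(h*(13 + h) - 11/2) = h + 1/(-11/2 + h*(13 + h)))
F(6) + 99*157 = (2 - 11*6 + 2*6³ + 26*6²)/(-11 + 2*6² + 26*6) + 99*157 = (2 - 66 + 2*216 + 26*36)/(-11 + 2*36 + 156) + 15543 = (2 - 66 + 432 + 936)/(-11 + 72 + 156) + 15543 = 1304/217 + 15543 = 3374135/217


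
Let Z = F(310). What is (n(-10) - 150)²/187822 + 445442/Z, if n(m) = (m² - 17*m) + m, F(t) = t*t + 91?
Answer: 42413859212/9033393001 ≈ 4.6952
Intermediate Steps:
F(t) = 91 + t² (F(t) = t² + 91 = 91 + t²)
Z = 96191 (Z = 91 + 310² = 91 + 96100 = 96191)
n(m) = m² - 16*m
(n(-10) - 150)²/187822 + 445442/Z = (-10*(-16 - 10) - 150)²/187822 + 445442/96191 = (-10*(-26) - 150)²*(1/187822) + 445442*(1/96191) = (260 - 150)²*(1/187822) + 445442/96191 = 110²*(1/187822) + 445442/96191 = 12100*(1/187822) + 445442/96191 = 6050/93911 + 445442/96191 = 42413859212/9033393001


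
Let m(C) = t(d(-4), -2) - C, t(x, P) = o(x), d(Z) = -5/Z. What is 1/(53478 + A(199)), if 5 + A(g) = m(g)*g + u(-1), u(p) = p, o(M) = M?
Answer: 4/56479 ≈ 7.0823e-5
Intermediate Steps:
t(x, P) = x
m(C) = 5/4 - C (m(C) = -5/(-4) - C = -5*(-¼) - C = 5/4 - C)
A(g) = -6 + g*(5/4 - g) (A(g) = -5 + ((5/4 - g)*g - 1) = -5 + (g*(5/4 - g) - 1) = -5 + (-1 + g*(5/4 - g)) = -6 + g*(5/4 - g))
1/(53478 + A(199)) = 1/(53478 + (-6 - 1*199² + (5/4)*199)) = 1/(53478 + (-6 - 1*39601 + 995/4)) = 1/(53478 + (-6 - 39601 + 995/4)) = 1/(53478 - 157433/4) = 1/(56479/4) = 4/56479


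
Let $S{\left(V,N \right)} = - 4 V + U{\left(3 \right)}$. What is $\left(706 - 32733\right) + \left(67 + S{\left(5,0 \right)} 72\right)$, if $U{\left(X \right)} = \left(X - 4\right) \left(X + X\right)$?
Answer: $-33832$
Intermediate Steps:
$U{\left(X \right)} = 2 X \left(-4 + X\right)$ ($U{\left(X \right)} = \left(-4 + X\right) 2 X = 2 X \left(-4 + X\right)$)
$S{\left(V,N \right)} = -6 - 4 V$ ($S{\left(V,N \right)} = - 4 V + 2 \cdot 3 \left(-4 + 3\right) = - 4 V + 2 \cdot 3 \left(-1\right) = - 4 V - 6 = -6 - 4 V$)
$\left(706 - 32733\right) + \left(67 + S{\left(5,0 \right)} 72\right) = \left(706 - 32733\right) + \left(67 + \left(-6 - 20\right) 72\right) = -32027 + \left(67 + \left(-6 - 20\right) 72\right) = -32027 + \left(67 - 1872\right) = -32027 - 1805 = -33832$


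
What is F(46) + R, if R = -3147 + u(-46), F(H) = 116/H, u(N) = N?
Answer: -73381/23 ≈ -3190.5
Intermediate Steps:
R = -3193 (R = -3147 - 46 = -3193)
F(46) + R = 116/46 - 3193 = 116*(1/46) - 3193 = 58/23 - 3193 = -73381/23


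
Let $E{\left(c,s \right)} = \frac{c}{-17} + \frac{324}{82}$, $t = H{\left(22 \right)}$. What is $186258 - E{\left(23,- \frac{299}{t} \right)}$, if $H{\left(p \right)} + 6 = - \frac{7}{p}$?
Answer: $\frac{129820015}{697} \approx 1.8626 \cdot 10^{5}$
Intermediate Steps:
$H{\left(p \right)} = -6 - \frac{7}{p}$
$t = - \frac{139}{22}$ ($t = -6 - \frac{7}{22} = - \frac{139}{22} \approx -6.3182$)
$E{\left(c,s \right)} = \frac{162}{41} - \frac{c}{17}$ ($E{\left(c,s \right)} = c \left(- \frac{1}{17}\right) + 324 \cdot \frac{1}{82} = - \frac{c}{17} + \frac{162}{41} = \frac{162}{41} - \frac{c}{17}$)
$186258 - E{\left(23,- \frac{299}{t} \right)} = 186258 - \left(\frac{162}{41} - \frac{23}{17}\right) = 186258 - \frac{1811}{697} = \frac{129820015}{697}$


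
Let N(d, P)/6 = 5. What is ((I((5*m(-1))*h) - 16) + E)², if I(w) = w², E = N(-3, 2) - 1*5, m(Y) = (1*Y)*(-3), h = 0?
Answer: 81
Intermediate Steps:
N(d, P) = 30 (N(d, P) = 6*5 = 30)
m(Y) = -3*Y (m(Y) = Y*(-3) = -3*Y)
E = 25 (E = 30 - 1*5 = 30 - 5 = 25)
((I((5*m(-1))*h) - 16) + E)² = ((((5*(-3*(-1)))*0)² - 16) + 25)² = ((((5*3)*0)² - 16) + 25)² = (((15*0)² - 16) + 25)² = ((0² - 16) + 25)² = ((0 - 16) + 25)² = (-16 + 25)² = 9² = 81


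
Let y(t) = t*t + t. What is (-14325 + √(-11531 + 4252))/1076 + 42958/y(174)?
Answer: -194986721/16382100 + I*√7279/1076 ≈ -11.902 + 0.079291*I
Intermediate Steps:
y(t) = t + t² (y(t) = t² + t = t + t²)
(-14325 + √(-11531 + 4252))/1076 + 42958/y(174) = (-14325 + √(-11531 + 4252))/1076 + 42958/((174*(1 + 174))) = (-14325 + √(-7279))*(1/1076) + 42958/((174*175)) = (-14325 + I*√7279)*(1/1076) + 42958/30450 = (-14325/1076 + I*√7279/1076) + 42958*(1/30450) = (-14325/1076 + I*√7279/1076) + 21479/15225 = -194986721/16382100 + I*√7279/1076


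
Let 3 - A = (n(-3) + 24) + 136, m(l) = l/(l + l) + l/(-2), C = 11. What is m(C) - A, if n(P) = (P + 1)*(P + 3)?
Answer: 152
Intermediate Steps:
n(P) = (1 + P)*(3 + P)
m(l) = ½ - l/2 (m(l) = l/((2*l)) + l*(-½) = l*(1/(2*l)) - l/2 = ½ - l/2)
A = -157 (A = 3 - (((3 + (-3)² + 4*(-3)) + 24) + 136) = 3 - (((3 + 9 - 12) + 24) + 136) = 3 - ((0 + 24) + 136) = 3 - (24 + 136) = 3 - 1*160 = 3 - 160 = -157)
m(C) - A = (½ - ½*11) - 1*(-157) = (½ - 11/2) + 157 = -5 + 157 = 152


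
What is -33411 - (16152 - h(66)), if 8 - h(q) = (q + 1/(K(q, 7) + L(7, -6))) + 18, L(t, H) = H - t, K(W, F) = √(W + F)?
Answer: -4765331/96 + √73/96 ≈ -49639.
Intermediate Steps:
K(W, F) = √(F + W)
h(q) = -10 - q - 1/(-13 + √(7 + q)) (h(q) = 8 - ((q + 1/(√(7 + q) + (-6 - 1*7))) + 18) = 8 - ((q + 1/(√(7 + q) + (-6 - 7))) + 18) = 8 - ((q + 1/(√(7 + q) - 13)) + 18) = 8 - ((q + 1/(-13 + √(7 + q))) + 18) = 8 - (18 + q + 1/(-13 + √(7 + q))) = 8 + (-18 - q - 1/(-13 + √(7 + q))) = -10 - q - 1/(-13 + √(7 + q)))
-33411 - (16152 - h(66)) = -33411 - (16152 - (129 - 10*√(7 + 66) + 13*66 - 1*66*√(7 + 66))/(-13 + √(7 + 66))) = -33411 - (16152 - (129 - 10*√73 + 858 - 1*66*√73)/(-13 + √73)) = -33411 - (16152 - (129 - 10*√73 + 858 - 66*√73)/(-13 + √73)) = -33411 - (16152 - (987 - 76*√73)/(-13 + √73)) = -33411 + (-16152 + (987 - 76*√73)/(-13 + √73)) = -49563 + (987 - 76*√73)/(-13 + √73)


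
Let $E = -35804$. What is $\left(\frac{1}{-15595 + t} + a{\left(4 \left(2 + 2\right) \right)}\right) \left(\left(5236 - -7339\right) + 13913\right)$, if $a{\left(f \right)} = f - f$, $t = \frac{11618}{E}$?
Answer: $- \frac{474188176}{279187499} \approx -1.6985$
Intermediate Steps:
$t = - \frac{5809}{17902}$ ($t = \frac{11618}{-35804} = 11618 \left(- \frac{1}{35804}\right) = - \frac{5809}{17902} \approx -0.32449$)
$a{\left(f \right)} = 0$
$\left(\frac{1}{-15595 + t} + a{\left(4 \left(2 + 2\right) \right)}\right) \left(\left(5236 - -7339\right) + 13913\right) = \left(\frac{1}{-15595 - \frac{5809}{17902}} + 0\right) \left(\left(5236 - -7339\right) + 13913\right) = \left(\frac{1}{- \frac{279187499}{17902}} + 0\right) \left(\left(5236 + 7339\right) + 13913\right) = \left(- \frac{17902}{279187499} + 0\right) \left(12575 + 13913\right) = \left(- \frac{17902}{279187499}\right) 26488 = - \frac{474188176}{279187499}$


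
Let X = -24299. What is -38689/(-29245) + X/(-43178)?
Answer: 2381137897/1262740610 ≈ 1.8857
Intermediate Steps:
-38689/(-29245) + X/(-43178) = -38689/(-29245) - 24299/(-43178) = -38689*(-1/29245) - 24299*(-1/43178) = 38689/29245 + 24299/43178 = 2381137897/1262740610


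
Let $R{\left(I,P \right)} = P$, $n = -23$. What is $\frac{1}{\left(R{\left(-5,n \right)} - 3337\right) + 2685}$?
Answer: $- \frac{1}{675} \approx -0.0014815$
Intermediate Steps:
$\frac{1}{\left(R{\left(-5,n \right)} - 3337\right) + 2685} = \frac{1}{\left(-23 - 3337\right) + 2685} = \frac{1}{-3360 + 2685} = \frac{1}{-675} = - \frac{1}{675}$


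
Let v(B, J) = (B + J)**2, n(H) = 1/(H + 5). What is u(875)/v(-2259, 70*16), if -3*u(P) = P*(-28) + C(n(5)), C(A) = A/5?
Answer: 408333/64866050 ≈ 0.0062950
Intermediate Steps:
n(H) = 1/(5 + H)
C(A) = A/5 (C(A) = A*(1/5) = A/5)
u(P) = -1/150 + 28*P/3 (u(P) = -(P*(-28) + 1/(5*(5 + 5)))/3 = -(-28*P + (1/5)/10)/3 = -(-28*P + (1/5)*(1/10))/3 = -(-28*P + 1/50)/3 = -(1/50 - 28*P)/3 = -1/150 + 28*P/3)
u(875)/v(-2259, 70*16) = (-1/150 + (28/3)*875)/((-2259 + 70*16)**2) = (-1/150 + 24500/3)/((-2259 + 1120)**2) = 408333/(50*((-1139)**2)) = (408333/50)/1297321 = (408333/50)*(1/1297321) = 408333/64866050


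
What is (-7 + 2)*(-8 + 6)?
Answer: 10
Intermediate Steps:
(-7 + 2)*(-8 + 6) = -5*(-2) = 10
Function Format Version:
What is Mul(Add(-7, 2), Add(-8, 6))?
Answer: 10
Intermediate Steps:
Mul(Add(-7, 2), Add(-8, 6)) = Mul(-5, -2) = 10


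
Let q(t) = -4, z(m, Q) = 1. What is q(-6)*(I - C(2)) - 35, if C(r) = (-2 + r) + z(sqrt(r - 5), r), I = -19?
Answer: 45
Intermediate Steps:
C(r) = -1 + r (C(r) = (-2 + r) + 1 = -1 + r)
q(-6)*(I - C(2)) - 35 = -4*(-19 - (-1 + 2)) - 35 = -4*(-19 - 1*1) - 35 = -4*(-19 - 1) - 35 = -4*(-20) - 35 = 80 - 35 = 45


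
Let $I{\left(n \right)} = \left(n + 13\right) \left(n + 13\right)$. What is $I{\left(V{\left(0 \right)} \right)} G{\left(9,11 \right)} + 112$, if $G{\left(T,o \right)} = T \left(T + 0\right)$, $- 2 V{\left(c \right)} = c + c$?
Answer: $13801$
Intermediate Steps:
$V{\left(c \right)} = - c$ ($V{\left(c \right)} = - \frac{c + c}{2} = - \frac{2 c}{2} = - c$)
$G{\left(T,o \right)} = T^{2}$ ($G{\left(T,o \right)} = T T = T^{2}$)
$I{\left(n \right)} = \left(13 + n\right)^{2}$ ($I{\left(n \right)} = \left(13 + n\right) \left(13 + n\right) = \left(13 + n\right)^{2}$)
$I{\left(V{\left(0 \right)} \right)} G{\left(9,11 \right)} + 112 = \left(13 - 0\right)^{2} \cdot 9^{2} + 112 = \left(13 + 0\right)^{2} \cdot 81 + 112 = 13^{2} \cdot 81 + 112 = 169 \cdot 81 + 112 = 13689 + 112 = 13801$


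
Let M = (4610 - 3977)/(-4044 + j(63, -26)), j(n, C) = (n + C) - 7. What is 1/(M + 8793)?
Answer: 1338/11764823 ≈ 0.00011373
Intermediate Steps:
j(n, C) = -7 + C + n (j(n, C) = (C + n) - 7 = -7 + C + n)
M = -211/1338 (M = (4610 - 3977)/(-4044 + (-7 - 26 + 63)) = 633/(-4044 + 30) = 633/(-4014) = 633*(-1/4014) = -211/1338 ≈ -0.15770)
1/(M + 8793) = 1/(-211/1338 + 8793) = 1/(11764823/1338) = 1338/11764823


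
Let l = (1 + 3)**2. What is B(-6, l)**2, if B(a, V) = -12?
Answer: 144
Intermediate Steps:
l = 16 (l = 4**2 = 16)
B(-6, l)**2 = (-12)**2 = 144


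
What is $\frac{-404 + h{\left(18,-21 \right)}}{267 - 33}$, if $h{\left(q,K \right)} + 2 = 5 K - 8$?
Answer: $- \frac{173}{78} \approx -2.2179$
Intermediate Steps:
$h{\left(q,K \right)} = -10 + 5 K$ ($h{\left(q,K \right)} = -2 + \left(5 K - 8\right) = -2 + \left(-8 + 5 K\right) = -10 + 5 K$)
$\frac{-404 + h{\left(18,-21 \right)}}{267 - 33} = \frac{-404 + \left(-10 + 5 \left(-21\right)\right)}{267 - 33} = \frac{-404 - 115}{234} = \left(-404 - 115\right) \frac{1}{234} = \left(-519\right) \frac{1}{234} = - \frac{173}{78}$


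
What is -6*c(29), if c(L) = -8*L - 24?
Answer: 1536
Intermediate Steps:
c(L) = -24 - 8*L
-6*c(29) = -6*(-24 - 8*29) = -6*(-24 - 232) = -6*(-256) = 1536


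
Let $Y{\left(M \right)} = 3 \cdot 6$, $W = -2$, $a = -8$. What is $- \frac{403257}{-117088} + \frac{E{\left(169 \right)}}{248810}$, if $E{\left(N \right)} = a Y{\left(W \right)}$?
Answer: $\frac{50158756749}{14566332640} \approx 3.4435$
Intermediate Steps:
$Y{\left(M \right)} = 18$
$E{\left(N \right)} = -144$ ($E{\left(N \right)} = \left(-8\right) 18 = -144$)
$- \frac{403257}{-117088} + \frac{E{\left(169 \right)}}{248810} = - \frac{403257}{-117088} - \frac{144}{248810} = \left(-403257\right) \left(- \frac{1}{117088}\right) - \frac{72}{124405} = \frac{403257}{117088} - \frac{72}{124405} = \frac{50158756749}{14566332640}$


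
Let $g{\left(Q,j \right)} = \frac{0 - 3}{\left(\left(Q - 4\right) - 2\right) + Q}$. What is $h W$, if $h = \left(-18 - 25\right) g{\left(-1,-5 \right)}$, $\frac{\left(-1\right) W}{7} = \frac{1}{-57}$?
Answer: $- \frac{301}{152} \approx -1.9803$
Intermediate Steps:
$g{\left(Q,j \right)} = - \frac{3}{-6 + 2 Q}$ ($g{\left(Q,j \right)} = - \frac{3}{\left(\left(-4 + Q\right) - 2\right) + Q} = - \frac{3}{\left(-6 + Q\right) + Q} = - \frac{3}{-6 + 2 Q}$)
$W = \frac{7}{57}$ ($W = - \frac{7}{-57} = \left(-7\right) \left(- \frac{1}{57}\right) = \frac{7}{57} \approx 0.12281$)
$h = - \frac{129}{8}$ ($h = \left(-18 - 25\right) \left(- \frac{3}{-6 + 2 \left(-1\right)}\right) = \left(-18 - 25\right) \left(- \frac{3}{-6 - 2}\right) = - 43 \left(- \frac{3}{-8}\right) = - 43 \left(\left(-3\right) \left(- \frac{1}{8}\right)\right) = \left(-43\right) \frac{3}{8} = - \frac{129}{8} \approx -16.125$)
$h W = \left(- \frac{129}{8}\right) \frac{7}{57} = - \frac{301}{152}$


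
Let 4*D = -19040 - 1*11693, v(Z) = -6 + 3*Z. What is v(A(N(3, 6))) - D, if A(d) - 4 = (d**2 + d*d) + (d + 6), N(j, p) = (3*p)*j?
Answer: 101461/4 ≈ 25365.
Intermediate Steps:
N(j, p) = 3*j*p
A(d) = 10 + d + 2*d**2 (A(d) = 4 + ((d**2 + d*d) + (d + 6)) = 4 + ((d**2 + d**2) + (6 + d)) = 4 + (2*d**2 + (6 + d)) = 4 + (6 + d + 2*d**2) = 10 + d + 2*d**2)
D = -30733/4 (D = (-19040 - 1*11693)/4 = (-19040 - 11693)/4 = (1/4)*(-30733) = -30733/4 ≈ -7683.3)
v(A(N(3, 6))) - D = (-6 + 3*(10 + 3*3*6 + 2*(3*3*6)**2)) - 1*(-30733/4) = (-6 + 3*(10 + 54 + 2*54**2)) + 30733/4 = (-6 + 3*(10 + 54 + 2*2916)) + 30733/4 = (-6 + 3*(10 + 54 + 5832)) + 30733/4 = (-6 + 3*5896) + 30733/4 = (-6 + 17688) + 30733/4 = 17682 + 30733/4 = 101461/4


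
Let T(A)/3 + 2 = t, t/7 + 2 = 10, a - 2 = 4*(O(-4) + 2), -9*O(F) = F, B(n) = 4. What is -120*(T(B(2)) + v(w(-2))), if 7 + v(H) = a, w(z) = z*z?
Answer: -60040/3 ≈ -20013.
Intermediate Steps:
O(F) = -F/9
w(z) = z**2
a = 106/9 (a = 2 + 4*(-1/9*(-4) + 2) = 2 + 4*(4/9 + 2) = 2 + 4*(22/9) = 2 + 88/9 = 106/9 ≈ 11.778)
t = 56 (t = -14 + 7*10 = -14 + 70 = 56)
T(A) = 162 (T(A) = -6 + 3*56 = -6 + 168 = 162)
v(H) = 43/9 (v(H) = -7 + 106/9 = 43/9)
-120*(T(B(2)) + v(w(-2))) = -120*(162 + 43/9) = -120*1501/9 = -60040/3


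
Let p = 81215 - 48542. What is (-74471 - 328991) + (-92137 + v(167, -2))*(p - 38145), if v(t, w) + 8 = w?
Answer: 503824922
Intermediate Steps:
v(t, w) = -8 + w
p = 32673
(-74471 - 328991) + (-92137 + v(167, -2))*(p - 38145) = (-74471 - 328991) + (-92137 + (-8 - 2))*(32673 - 38145) = -403462 + (-92137 - 10)*(-5472) = -403462 - 92147*(-5472) = -403462 + 504228384 = 503824922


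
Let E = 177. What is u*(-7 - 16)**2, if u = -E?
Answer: -93633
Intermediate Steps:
u = -177 (u = -1*177 = -177)
u*(-7 - 16)**2 = -177*(-7 - 16)**2 = -177*(-23)**2 = -177*529 = -93633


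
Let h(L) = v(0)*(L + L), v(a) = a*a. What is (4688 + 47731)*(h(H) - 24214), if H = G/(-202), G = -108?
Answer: -1269273666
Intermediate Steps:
H = 54/101 (H = -108/(-202) = -108*(-1/202) = 54/101 ≈ 0.53465)
v(a) = a**2
h(L) = 0 (h(L) = 0**2*(L + L) = 0*(2*L) = 0)
(4688 + 47731)*(h(H) - 24214) = (4688 + 47731)*(0 - 24214) = 52419*(-24214) = -1269273666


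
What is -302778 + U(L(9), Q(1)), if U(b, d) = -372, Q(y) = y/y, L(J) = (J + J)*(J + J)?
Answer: -303150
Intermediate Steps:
L(J) = 4*J² (L(J) = (2*J)*(2*J) = 4*J²)
Q(y) = 1
-302778 + U(L(9), Q(1)) = -302778 - 372 = -303150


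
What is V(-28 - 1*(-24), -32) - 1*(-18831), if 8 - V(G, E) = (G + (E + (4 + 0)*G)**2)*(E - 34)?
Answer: 170639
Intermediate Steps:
V(G, E) = 8 - (-34 + E)*(G + (E + 4*G)**2) (V(G, E) = 8 - (G + (E + (4 + 0)*G)**2)*(E - 34) = 8 - (G + (E + 4*G)**2)*(-34 + E) = 8 - (-34 + E)*(G + (E + 4*G)**2))
V(-28 - 1*(-24), -32) - 1*(-18831) = (8 + 34*(-28 - 1*(-24)) + 34*(-32 + 4*(-28 - 1*(-24)))**2 - 1*(-32)*(-28 - 1*(-24)) - 1*(-32)*(-32 + 4*(-28 - 1*(-24)))**2) - 1*(-18831) = (8 + 34*(-28 + 24) + 34*(-32 + 4*(-28 + 24))**2 - 1*(-32)*(-28 + 24) - 1*(-32)*(-32 + 4*(-28 + 24))**2) + 18831 = (8 + 34*(-4) + 34*(-32 + 4*(-4))**2 - 1*(-32)*(-4) - 1*(-32)*(-32 + 4*(-4))**2) + 18831 = (8 - 136 + 34*(-32 - 16)**2 - 128 - 1*(-32)*(-32 - 16)**2) + 18831 = (8 - 136 + 34*(-48)**2 - 128 - 1*(-32)*(-48)**2) + 18831 = (8 - 136 + 34*2304 - 128 - 1*(-32)*2304) + 18831 = (8 - 136 + 78336 - 128 + 73728) + 18831 = 151808 + 18831 = 170639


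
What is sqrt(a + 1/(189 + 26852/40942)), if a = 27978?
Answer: sqrt(421723082120315045)/3882445 ≈ 167.27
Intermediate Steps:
sqrt(a + 1/(189 + 26852/40942)) = sqrt(27978 + 1/(189 + 26852/40942)) = sqrt(27978 + 1/(189 + 26852*(1/40942))) = sqrt(27978 + 1/(189 + 13426/20471)) = sqrt(27978 + 1/(3882445/20471)) = sqrt(27978 + 20471/3882445) = sqrt(108623066681/3882445) = sqrt(421723082120315045)/3882445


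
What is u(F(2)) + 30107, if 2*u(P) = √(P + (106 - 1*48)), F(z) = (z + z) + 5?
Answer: 30107 + √67/2 ≈ 30111.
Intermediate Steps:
F(z) = 5 + 2*z (F(z) = 2*z + 5 = 5 + 2*z)
u(P) = √(58 + P)/2 (u(P) = √(P + (106 - 1*48))/2 = √(P + (106 - 48))/2 = √(P + 58)/2 = √(58 + P)/2)
u(F(2)) + 30107 = √(58 + (5 + 2*2))/2 + 30107 = √(58 + (5 + 4))/2 + 30107 = √(58 + 9)/2 + 30107 = √67/2 + 30107 = 30107 + √67/2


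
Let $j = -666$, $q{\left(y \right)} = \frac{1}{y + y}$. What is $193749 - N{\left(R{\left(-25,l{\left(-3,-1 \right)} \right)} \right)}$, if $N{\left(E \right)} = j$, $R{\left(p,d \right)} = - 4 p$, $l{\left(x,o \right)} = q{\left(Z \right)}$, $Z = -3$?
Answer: $194415$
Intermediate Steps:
$q{\left(y \right)} = \frac{1}{2 y}$
$l{\left(x,o \right)} = - \frac{1}{6}$ ($l{\left(x,o \right)} = \frac{1}{2 \left(-3\right)} = \frac{1}{2} \left(- \frac{1}{3}\right) = - \frac{1}{6}$)
$N{\left(E \right)} = -666$
$193749 - N{\left(R{\left(-25,l{\left(-3,-1 \right)} \right)} \right)} = 193749 - -666 = 193749 + 666 = 194415$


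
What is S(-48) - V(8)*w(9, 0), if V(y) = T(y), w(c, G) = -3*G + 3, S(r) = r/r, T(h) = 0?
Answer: 1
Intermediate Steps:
S(r) = 1
w(c, G) = 3 - 3*G
V(y) = 0
S(-48) - V(8)*w(9, 0) = 1 - 0*(3 - 3*0) = 1 - 0*(3 + 0) = 1 - 0*3 = 1 - 1*0 = 1 + 0 = 1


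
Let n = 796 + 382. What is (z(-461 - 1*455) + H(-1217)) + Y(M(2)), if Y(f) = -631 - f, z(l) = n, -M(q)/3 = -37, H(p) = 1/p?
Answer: 530611/1217 ≈ 436.00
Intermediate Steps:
M(q) = 111 (M(q) = -3*(-37) = 111)
n = 1178
z(l) = 1178
(z(-461 - 1*455) + H(-1217)) + Y(M(2)) = (1178 + 1/(-1217)) + (-631 - 1*111) = (1178 - 1/1217) + (-631 - 111) = 1433625/1217 - 742 = 530611/1217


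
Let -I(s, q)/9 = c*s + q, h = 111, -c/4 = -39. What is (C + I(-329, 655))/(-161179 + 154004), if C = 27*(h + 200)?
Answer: -464418/7175 ≈ -64.727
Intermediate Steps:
c = 156 (c = -4*(-39) = 156)
C = 8397 (C = 27*(111 + 200) = 27*311 = 8397)
I(s, q) = -1404*s - 9*q (I(s, q) = -9*(156*s + q) = -9*(q + 156*s) = -1404*s - 9*q)
(C + I(-329, 655))/(-161179 + 154004) = (8397 + (-1404*(-329) - 9*655))/(-161179 + 154004) = (8397 + (461916 - 5895))/(-7175) = (8397 + 456021)*(-1/7175) = 464418*(-1/7175) = -464418/7175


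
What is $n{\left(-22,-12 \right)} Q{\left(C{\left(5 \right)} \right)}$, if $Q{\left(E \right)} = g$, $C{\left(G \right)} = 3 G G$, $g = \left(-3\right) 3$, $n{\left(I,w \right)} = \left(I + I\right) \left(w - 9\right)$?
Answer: $-8316$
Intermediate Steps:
$n{\left(I,w \right)} = 2 I \left(-9 + w\right)$
$g = -9$
$C{\left(G \right)} = 3 G^{2}$
$Q{\left(E \right)} = -9$
$n{\left(-22,-12 \right)} Q{\left(C{\left(5 \right)} \right)} = 2 \left(-22\right) \left(-9 - 12\right) \left(-9\right) = 2 \left(-22\right) \left(-21\right) \left(-9\right) = 924 \left(-9\right) = -8316$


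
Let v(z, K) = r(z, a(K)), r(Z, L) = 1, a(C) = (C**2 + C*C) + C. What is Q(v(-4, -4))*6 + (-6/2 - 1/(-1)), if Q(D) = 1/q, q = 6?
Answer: -1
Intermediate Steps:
a(C) = C + 2*C**2 (a(C) = (C**2 + C**2) + C = 2*C**2 + C = C + 2*C**2)
v(z, K) = 1
Q(D) = 1/6
Q(v(-4, -4))*6 + (-6/2 - 1/(-1)) = (1/6)*6 + (-6/2 - 1/(-1)) = 1 + (-6*1/2 - 1*(-1)) = 1 + (-3 + 1) = 1 - 2 = -1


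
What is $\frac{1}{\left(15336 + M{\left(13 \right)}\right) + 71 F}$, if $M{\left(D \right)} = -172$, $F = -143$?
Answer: $\frac{1}{5011} \approx 0.00019956$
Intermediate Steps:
$\frac{1}{\left(15336 + M{\left(13 \right)}\right) + 71 F} = \frac{1}{\left(15336 - 172\right) + 71 \left(-143\right)} = \frac{1}{15164 - 10153} = \frac{1}{5011}$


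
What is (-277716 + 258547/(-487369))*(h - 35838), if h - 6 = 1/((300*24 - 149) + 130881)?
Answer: 5919939548768058121/594900716 ≈ 9.9511e+9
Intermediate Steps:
h = 827593/137932 (h = 6 + 1/((300*24 - 149) + 130881) = 6 + 1/((7200 - 149) + 130881) = 6 + 1/(7051 + 130881) = 6 + 1/137932 = 827593/137932 ≈ 6.0000)
(-277716 + 258547/(-487369))*(h - 35838) = (-277716 + 258547/(-487369))*(827593/137932 - 35838) = (-277716 + 258547*(-1/487369))*(-4942379423/137932) = (-277716 - 258547/487369)*(-4942379423/137932) = -135350427751/487369*(-4942379423/137932) = 5919939548768058121/594900716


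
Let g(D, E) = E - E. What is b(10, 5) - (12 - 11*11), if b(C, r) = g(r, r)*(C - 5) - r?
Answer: 104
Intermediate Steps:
g(D, E) = 0
b(C, r) = -r (b(C, r) = 0*(C - 5) - r = 0*(-5 + C) - r = 0 - r = -r)
b(10, 5) - (12 - 11*11) = -1*5 - (12 - 11*11) = -5 - (12 - 121) = -5 - 1*(-109) = -5 + 109 = 104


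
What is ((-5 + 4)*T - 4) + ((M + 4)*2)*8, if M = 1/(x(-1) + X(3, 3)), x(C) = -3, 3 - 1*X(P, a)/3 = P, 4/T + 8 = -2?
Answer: 826/15 ≈ 55.067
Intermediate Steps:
T = -2/5 (T = 4/(-8 - 2) = 4/(-10) = 4*(-1/10) = -2/5 ≈ -0.40000)
X(P, a) = 9 - 3*P
M = -1/3 (M = 1/(-3 + (9 - 3*3)) = 1/(-3 + (9 - 9)) = 1/(-3 + 0) = 1/(-3) = -1/3 ≈ -0.33333)
((-5 + 4)*T - 4) + ((M + 4)*2)*8 = ((-5 + 4)*(-2/5) - 4) + ((-1/3 + 4)*2)*8 = (-1*(-2/5) - 4) + ((11/3)*2)*8 = (2/5 - 4) + (22/3)*8 = -18/5 + 176/3 = 826/15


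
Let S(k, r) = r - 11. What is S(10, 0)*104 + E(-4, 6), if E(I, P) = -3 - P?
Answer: -1153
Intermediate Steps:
S(k, r) = -11 + r
S(10, 0)*104 + E(-4, 6) = (-11 + 0)*104 + (-3 - 1*6) = -11*104 + (-3 - 6) = -1144 - 9 = -1153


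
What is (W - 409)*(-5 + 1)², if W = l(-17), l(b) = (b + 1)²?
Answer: -2448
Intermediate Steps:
l(b) = (1 + b)²
W = 256 (W = (1 - 17)² = (-16)² = 256)
(W - 409)*(-5 + 1)² = (256 - 409)*(-5 + 1)² = -153*(-4)² = -153*16 = -2448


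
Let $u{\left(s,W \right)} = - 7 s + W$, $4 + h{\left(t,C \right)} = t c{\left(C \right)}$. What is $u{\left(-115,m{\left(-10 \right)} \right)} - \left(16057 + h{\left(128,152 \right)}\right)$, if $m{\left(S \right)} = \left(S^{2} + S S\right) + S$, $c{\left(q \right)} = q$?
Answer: $-34514$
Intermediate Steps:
$h{\left(t,C \right)} = -4 + C t$ ($h{\left(t,C \right)} = -4 + t C = -4 + C t$)
$m{\left(S \right)} = S + 2 S^{2}$ ($m{\left(S \right)} = \left(S^{2} + S^{2}\right) + S = 2 S^{2} + S = S + 2 S^{2}$)
$u{\left(s,W \right)} = W - 7 s$
$u{\left(-115,m{\left(-10 \right)} \right)} - \left(16057 + h{\left(128,152 \right)}\right) = \left(- 10 \left(1 + 2 \left(-10\right)\right) - -805\right) - \left(16053 + 19456\right) = \left(- 10 \left(1 - 20\right) + 805\right) - 35509 = \left(\left(-10\right) \left(-19\right) + 805\right) - 35509 = \left(190 + 805\right) - 35509 = 995 - 35509 = -34514$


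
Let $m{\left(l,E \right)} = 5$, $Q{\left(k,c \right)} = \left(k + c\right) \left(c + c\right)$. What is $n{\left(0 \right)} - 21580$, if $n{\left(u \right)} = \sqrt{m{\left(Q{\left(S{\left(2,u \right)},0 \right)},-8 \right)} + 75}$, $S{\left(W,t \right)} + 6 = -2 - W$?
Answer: $-21580 + 4 \sqrt{5} \approx -21571.0$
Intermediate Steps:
$S{\left(W,t \right)} = -8 - W$ ($S{\left(W,t \right)} = -6 - \left(2 + W\right) = -8 - W$)
$Q{\left(k,c \right)} = 2 c \left(c + k\right)$ ($Q{\left(k,c \right)} = \left(c + k\right) 2 c = 2 c \left(c + k\right)$)
$n{\left(u \right)} = 4 \sqrt{5}$ ($n{\left(u \right)} = \sqrt{5 + 75} = \sqrt{80} = 4 \sqrt{5}$)
$n{\left(0 \right)} - 21580 = 4 \sqrt{5} - 21580 = -21580 + 4 \sqrt{5}$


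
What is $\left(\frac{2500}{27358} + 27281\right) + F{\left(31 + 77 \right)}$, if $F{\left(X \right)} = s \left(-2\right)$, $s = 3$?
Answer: $\frac{373095975}{13679} \approx 27275.0$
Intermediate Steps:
$F{\left(X \right)} = -6$ ($F{\left(X \right)} = 3 \left(-2\right) = -6$)
$\left(\frac{2500}{27358} + 27281\right) + F{\left(31 + 77 \right)} = \left(\frac{2500}{27358} + 27281\right) - 6 = \left(2500 \cdot \frac{1}{27358} + 27281\right) - 6 = \left(\frac{1250}{13679} + 27281\right) - 6 = \frac{373178049}{13679} - 6 = \frac{373095975}{13679}$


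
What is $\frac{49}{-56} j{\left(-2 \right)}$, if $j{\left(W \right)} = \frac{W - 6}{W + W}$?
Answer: $- \frac{7}{4} \approx -1.75$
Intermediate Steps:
$j{\left(W \right)} = \frac{-6 + W}{2 W}$
$\frac{49}{-56} j{\left(-2 \right)} = \frac{49}{-56} \frac{-6 - 2}{2 \left(-2\right)} = 49 \left(- \frac{1}{56}\right) \frac{1}{2} \left(- \frac{1}{2}\right) \left(-8\right) = \left(- \frac{7}{8}\right) 2 = - \frac{7}{4}$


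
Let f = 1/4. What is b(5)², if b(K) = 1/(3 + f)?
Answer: 16/169 ≈ 0.094675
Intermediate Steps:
f = ¼ ≈ 0.25000
b(K) = 4/13 (b(K) = 1/(3 + ¼) = 1/(13/4) = 4/13)
b(5)² = (4/13)² = 16/169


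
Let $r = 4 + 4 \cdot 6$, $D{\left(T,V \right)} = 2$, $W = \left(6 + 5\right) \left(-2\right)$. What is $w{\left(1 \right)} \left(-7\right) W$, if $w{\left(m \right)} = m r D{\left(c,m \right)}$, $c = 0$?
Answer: $8624$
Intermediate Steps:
$W = -22$ ($W = 11 \left(-2\right) = -22$)
$r = 28$ ($r = 4 + 24 = 28$)
$w{\left(m \right)} = 56 m$ ($w{\left(m \right)} = m 28 \cdot 2 = 28 m 2 = 56 m$)
$w{\left(1 \right)} \left(-7\right) W = 56 \cdot 1 \left(-7\right) \left(-22\right) = 56 \left(-7\right) \left(-22\right) = \left(-392\right) \left(-22\right) = 8624$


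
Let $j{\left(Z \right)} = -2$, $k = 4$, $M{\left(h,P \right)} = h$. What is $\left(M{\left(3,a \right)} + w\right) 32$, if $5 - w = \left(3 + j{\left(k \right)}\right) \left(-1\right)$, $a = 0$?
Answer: $288$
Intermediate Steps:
$w = 6$ ($w = 5 - \left(3 - 2\right) \left(-1\right) = 5 - 1 \left(-1\right) = 5 - -1 = 5 + 1 = 6$)
$\left(M{\left(3,a \right)} + w\right) 32 = \left(3 + 6\right) 32 = 9 \cdot 32 = 288$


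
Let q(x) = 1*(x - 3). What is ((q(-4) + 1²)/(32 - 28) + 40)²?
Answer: 5929/4 ≈ 1482.3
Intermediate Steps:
q(x) = -3 + x (q(x) = 1*(-3 + x) = -3 + x)
((q(-4) + 1²)/(32 - 28) + 40)² = (((-3 - 4) + 1²)/(32 - 28) + 40)² = ((-7 + 1)/4 + 40)² = (-6*¼ + 40)² = (-3/2 + 40)² = (77/2)² = 5929/4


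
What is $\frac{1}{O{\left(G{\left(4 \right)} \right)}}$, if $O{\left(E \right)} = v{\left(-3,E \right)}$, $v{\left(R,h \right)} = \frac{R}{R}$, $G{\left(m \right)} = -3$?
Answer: $1$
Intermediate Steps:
$v{\left(R,h \right)} = 1$
$O{\left(E \right)} = 1$
$\frac{1}{O{\left(G{\left(4 \right)} \right)}} = 1^{-1} = 1$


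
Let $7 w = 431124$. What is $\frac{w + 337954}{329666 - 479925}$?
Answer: $- \frac{2796802}{1051813} \approx -2.659$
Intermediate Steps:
$w = \frac{431124}{7}$ ($w = \frac{1}{7} \cdot 431124 = \frac{431124}{7} \approx 61589.0$)
$\frac{w + 337954}{329666 - 479925} = \frac{\frac{431124}{7} + 337954}{329666 - 479925} = \frac{2796802}{7 \left(-150259\right)} = \frac{2796802}{7} \left(- \frac{1}{150259}\right) = - \frac{2796802}{1051813}$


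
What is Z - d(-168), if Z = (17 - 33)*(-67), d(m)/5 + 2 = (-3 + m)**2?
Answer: -145123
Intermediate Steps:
d(m) = -10 + 5*(-3 + m)**2
Z = 1072 (Z = -16*(-67) = 1072)
Z - d(-168) = 1072 - (-10 + 5*(-3 - 168)**2) = 1072 - (-10 + 5*(-171)**2) = 1072 - (-10 + 5*29241) = 1072 - (-10 + 146205) = 1072 - 1*146195 = 1072 - 146195 = -145123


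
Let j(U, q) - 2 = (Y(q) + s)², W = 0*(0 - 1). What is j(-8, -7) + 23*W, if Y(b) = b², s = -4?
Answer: 2027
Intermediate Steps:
W = 0 (W = 0*(-1) = 0)
j(U, q) = 2 + (-4 + q²)² (j(U, q) = 2 + (q² - 4)² = 2 + (-4 + q²)²)
j(-8, -7) + 23*W = (2 + (-4 + (-7)²)²) + 23*0 = (2 + (-4 + 49)²) + 0 = (2 + 45²) + 0 = (2 + 2025) + 0 = 2027 + 0 = 2027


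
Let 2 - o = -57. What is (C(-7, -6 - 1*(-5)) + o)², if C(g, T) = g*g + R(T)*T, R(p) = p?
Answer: 11881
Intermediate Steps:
o = 59 (o = 2 - 1*(-57) = 2 + 57 = 59)
C(g, T) = T² + g² (C(g, T) = g*g + T*T = g² + T² = T² + g²)
(C(-7, -6 - 1*(-5)) + o)² = (((-6 - 1*(-5))² + (-7)²) + 59)² = (((-6 + 5)² + 49) + 59)² = (((-1)² + 49) + 59)² = ((1 + 49) + 59)² = (50 + 59)² = 109² = 11881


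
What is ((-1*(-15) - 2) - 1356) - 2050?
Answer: -3393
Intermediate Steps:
((-1*(-15) - 2) - 1356) - 2050 = ((15 - 2) - 1356) - 2050 = (13 - 1356) - 2050 = -1343 - 2050 = -3393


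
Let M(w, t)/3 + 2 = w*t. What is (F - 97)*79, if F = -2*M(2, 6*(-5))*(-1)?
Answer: -37051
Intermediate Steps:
M(w, t) = -6 + 3*t*w (M(w, t) = -6 + 3*(w*t) = -6 + 3*(t*w) = -6 + 3*t*w)
F = -372 (F = -2*(-6 + 3*(6*(-5))*2)*(-1) = -2*(-6 + 3*(-30)*2)*(-1) = -2*(-6 - 180)*(-1) = -2*(-186)*(-1) = 372*(-1) = -372)
(F - 97)*79 = (-372 - 97)*79 = -469*79 = -37051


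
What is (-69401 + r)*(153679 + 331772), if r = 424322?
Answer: 172296754371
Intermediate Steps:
(-69401 + r)*(153679 + 331772) = (-69401 + 424322)*(153679 + 331772) = 354921*485451 = 172296754371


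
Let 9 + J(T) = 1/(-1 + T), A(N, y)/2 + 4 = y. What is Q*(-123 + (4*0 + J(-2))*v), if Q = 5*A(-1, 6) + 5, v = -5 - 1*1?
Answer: -1675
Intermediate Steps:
v = -6 (v = -5 - 1 = -6)
A(N, y) = -8 + 2*y
J(T) = -9 + 1/(-1 + T)
Q = 25 (Q = 5*(-8 + 2*6) + 5 = 5*(-8 + 12) + 5 = 5*4 + 5 = 20 + 5 = 25)
Q*(-123 + (4*0 + J(-2))*v) = 25*(-123 + (4*0 + (10 - 9*(-2))/(-1 - 2))*(-6)) = 25*(-123 + (0 + (10 + 18)/(-3))*(-6)) = 25*(-123 + (0 - ⅓*28)*(-6)) = 25*(-123 + (0 - 28/3)*(-6)) = 25*(-123 - 28/3*(-6)) = 25*(-123 + 56) = 25*(-67) = -1675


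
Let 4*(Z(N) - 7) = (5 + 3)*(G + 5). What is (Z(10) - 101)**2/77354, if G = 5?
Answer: 2738/38677 ≈ 0.070791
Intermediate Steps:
Z(N) = 27 (Z(N) = 7 + ((5 + 3)*(5 + 5))/4 = 7 + (8*10)/4 = 7 + (1/4)*80 = 7 + 20 = 27)
(Z(10) - 101)**2/77354 = (27 - 101)**2/77354 = (-74)**2*(1/77354) = 5476*(1/77354) = 2738/38677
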